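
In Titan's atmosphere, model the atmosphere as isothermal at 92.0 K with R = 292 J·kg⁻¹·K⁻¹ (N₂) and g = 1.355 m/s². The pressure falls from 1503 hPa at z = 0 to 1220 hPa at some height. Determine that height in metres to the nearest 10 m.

z ≈ 4140 m

Scale height: H = RT/g = 292 × 92.0 / 1.355 = 19826 m.
Invert the barometric formula: z = H ln(P₀/P).
P₀/P = 1503/1220 = 1.2320; ln(1.2320) = 0.20864.
z = 19826 × 0.20864 = 4136.5 m.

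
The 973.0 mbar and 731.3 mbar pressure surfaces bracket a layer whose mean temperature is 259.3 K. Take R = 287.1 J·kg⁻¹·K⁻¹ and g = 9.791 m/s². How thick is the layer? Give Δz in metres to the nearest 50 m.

Hypsometric equation: Δz = (R T̄/g) ln(P₁/P₂).
R T̄/g = 287.1 × 259.3 / 9.791 = 7603.4 m.
ln(973.0/731.3) = ln(1.3305) = 0.28555.
Δz = 7603.4 × 0.28555 = 2171.2 m.

Δz ≈ 2150 m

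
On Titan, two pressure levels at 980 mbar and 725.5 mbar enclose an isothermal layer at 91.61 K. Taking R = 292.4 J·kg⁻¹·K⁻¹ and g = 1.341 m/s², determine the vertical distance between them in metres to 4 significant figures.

Hypsometric equation: Δz = (R T̄/g) ln(P₁/P₂).
R T̄/g = 292.4 × 91.61 / 1.341 = 19975 m.
ln(980/725.5) = ln(1.3508) = 0.30070.
Δz = 19975 × 0.30070 = 6006.5 m.

Δz ≈ 6006 m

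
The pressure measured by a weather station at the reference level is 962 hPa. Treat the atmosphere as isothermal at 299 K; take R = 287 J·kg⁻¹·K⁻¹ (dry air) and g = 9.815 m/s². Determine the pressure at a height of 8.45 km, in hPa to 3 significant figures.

Scale height: H = RT/g = 287 × 299 / 9.815 = 8743.0 m.
Barometric formula: P = P₀ exp(−z/H).
z/H = 8450.0/8743.0 = 0.96649; exp(−0.96649) = 0.38042.
P = 962 × 0.38042 = 365.96 hPa.

P ≈ 366 hPa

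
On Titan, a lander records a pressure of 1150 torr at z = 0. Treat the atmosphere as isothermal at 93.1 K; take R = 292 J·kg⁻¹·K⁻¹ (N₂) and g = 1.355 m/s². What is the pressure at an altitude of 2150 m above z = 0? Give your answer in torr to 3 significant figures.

P ≈ 1030 torr

Scale height: H = RT/g = 292 × 93.1 / 1.355 = 20063 m.
Barometric formula: P = P₀ exp(−z/H).
z/H = 2150.0/20063 = 0.10716; exp(−0.10716) = 0.89838.
P = 1150 × 0.89838 = 1033.1 torr.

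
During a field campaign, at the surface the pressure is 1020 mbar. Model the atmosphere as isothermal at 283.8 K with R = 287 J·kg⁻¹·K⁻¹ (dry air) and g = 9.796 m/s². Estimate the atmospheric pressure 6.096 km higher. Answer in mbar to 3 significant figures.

P ≈ 490 mbar

Scale height: H = RT/g = 287 × 283.8 / 9.796 = 8314.7 m.
Barometric formula: P = P₀ exp(−z/H).
z/H = 6096.0/8314.7 = 0.73316; exp(−0.73316) = 0.48039.
P = 1020 × 0.48039 = 490.00 mbar.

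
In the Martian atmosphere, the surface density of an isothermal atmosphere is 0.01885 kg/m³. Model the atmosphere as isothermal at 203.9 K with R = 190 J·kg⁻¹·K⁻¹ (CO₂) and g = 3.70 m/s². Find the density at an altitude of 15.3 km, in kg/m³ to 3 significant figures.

Scale height: H = RT/g = 190 × 203.9 / 3.70 = 10471 m.
In an isothermal atmosphere, density decays like pressure: ρ = ρ₀ exp(−z/H).
z/H = 15300/10471 = 1.4612; exp(−1.4612) = 0.23196.
ρ = 0.01885 × 0.23196 = 0.0043724 kg/m³.

ρ ≈ 0.00437 kg/m³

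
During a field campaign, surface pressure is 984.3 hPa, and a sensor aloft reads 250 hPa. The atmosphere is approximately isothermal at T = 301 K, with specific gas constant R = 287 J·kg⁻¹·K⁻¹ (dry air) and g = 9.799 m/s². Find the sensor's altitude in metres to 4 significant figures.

z ≈ 12080 m

Scale height: H = RT/g = 287 × 301 / 9.799 = 8815.9 m.
Invert the barometric formula: z = H ln(P₀/P).
P₀/P = 984.3/250 = 3.9372; ln(3.9372) = 1.3705.
z = 8815.9 × 1.3705 = 12082 m.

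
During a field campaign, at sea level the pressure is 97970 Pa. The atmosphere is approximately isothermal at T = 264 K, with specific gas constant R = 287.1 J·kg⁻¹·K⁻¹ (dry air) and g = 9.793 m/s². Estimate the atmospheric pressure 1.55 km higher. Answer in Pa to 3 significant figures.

P ≈ 80200 Pa

Scale height: H = RT/g = 287.1 × 264 / 9.793 = 7739.7 m.
Barometric formula: P = P₀ exp(−z/H).
z/H = 1550.0/7739.7 = 0.20027; exp(−0.20027) = 0.81851.
P = 97970 × 0.81851 = 80189 Pa.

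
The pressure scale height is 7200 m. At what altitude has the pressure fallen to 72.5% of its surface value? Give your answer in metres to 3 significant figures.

Set P/P₀ = exp(−z/H) = 0.725, so z = −H ln(0.725).
−ln(0.725) = 0.32158; z = 7200.0 × 0.32158 = 2315.4 m.

z ≈ 2320 m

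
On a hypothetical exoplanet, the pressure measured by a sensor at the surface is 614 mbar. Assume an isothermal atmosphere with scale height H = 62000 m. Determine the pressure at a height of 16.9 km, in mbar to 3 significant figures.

P ≈ 468 mbar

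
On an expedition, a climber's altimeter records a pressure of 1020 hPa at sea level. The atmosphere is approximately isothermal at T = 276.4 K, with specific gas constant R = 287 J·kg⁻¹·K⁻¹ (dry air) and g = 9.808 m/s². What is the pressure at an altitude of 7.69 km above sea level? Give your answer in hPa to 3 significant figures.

Scale height: H = RT/g = 287 × 276.4 / 9.808 = 8088.0 m.
Barometric formula: P = P₀ exp(−z/H).
z/H = 7690.0/8088.0 = 0.95079; exp(−0.95079) = 0.38644.
P = 1020 × 0.38644 = 394.17 hPa.

P ≈ 394 hPa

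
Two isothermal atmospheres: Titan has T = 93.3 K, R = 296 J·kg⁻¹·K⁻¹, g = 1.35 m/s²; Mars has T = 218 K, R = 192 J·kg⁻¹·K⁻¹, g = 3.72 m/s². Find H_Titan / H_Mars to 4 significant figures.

H_Titan/H_Mars ≈ 1.818

H = RT/g for each body.
H_Titan = 296 × 93.3 / 1.35 = 20457 m.
H_Mars = 192 × 218 / 3.72 = 11252 m.
H_Titan/H_Mars = 20457/11252 = 1.8181.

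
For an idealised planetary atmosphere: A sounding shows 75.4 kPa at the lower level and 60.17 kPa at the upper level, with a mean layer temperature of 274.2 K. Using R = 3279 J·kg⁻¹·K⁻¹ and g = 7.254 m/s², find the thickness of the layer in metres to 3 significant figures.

Hypsometric equation: Δz = (R T̄/g) ln(P₁/P₂).
R T̄/g = 3279 × 274.2 / 7.254 = 123950 m.
ln(75.4/60.17) = ln(1.2531) = 0.22562.
Δz = 123950 × 0.22562 = 27966 m.

Δz ≈ 28000 m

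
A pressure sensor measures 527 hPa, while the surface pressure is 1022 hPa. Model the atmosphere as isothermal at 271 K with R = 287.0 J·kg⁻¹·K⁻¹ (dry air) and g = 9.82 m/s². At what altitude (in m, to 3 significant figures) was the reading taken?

Scale height: H = RT/g = 287.0 × 271 / 9.82 = 7920.3 m.
Invert the barometric formula: z = H ln(P₀/P).
P₀/P = 1022/527 = 1.9393; ln(1.9393) = 0.66233.
z = 7920.3 × 0.66233 = 5245.9 m.

z ≈ 5250 m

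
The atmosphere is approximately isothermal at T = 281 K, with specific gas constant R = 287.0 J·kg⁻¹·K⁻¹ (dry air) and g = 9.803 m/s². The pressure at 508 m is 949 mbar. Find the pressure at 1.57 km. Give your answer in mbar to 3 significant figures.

Scale height: H = RT/g = 287.0 × 281 / 9.803 = 8226.8 m.
Between two levels, P₂ = P₁ exp(−Δz/H) with Δz = z₂ − z₁.
Δz = 1570.0 − 508.00 = 1062.0 m; Δz/H = 1062.0/8226.8 = 0.12909.
P₂ = 949 × exp(−0.12909) = 949 × 0.87889 = 834.07 mbar.

P ≈ 834 mbar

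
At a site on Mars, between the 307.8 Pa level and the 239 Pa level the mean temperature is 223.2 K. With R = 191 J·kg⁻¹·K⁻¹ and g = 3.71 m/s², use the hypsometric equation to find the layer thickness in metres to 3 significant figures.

Δz ≈ 2910 m

Hypsometric equation: Δz = (R T̄/g) ln(P₁/P₂).
R T̄/g = 191 × 223.2 / 3.71 = 11491 m.
ln(307.8/239) = ln(1.2879) = 0.25301.
Δz = 11491 × 0.25301 = 2907.3 m.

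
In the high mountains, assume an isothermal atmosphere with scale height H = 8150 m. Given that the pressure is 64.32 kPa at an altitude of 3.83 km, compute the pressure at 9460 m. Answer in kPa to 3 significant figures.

Between two levels, P₂ = P₁ exp(−Δz/H) with Δz = z₂ − z₁.
Δz = 9460.0 − 3830.0 = 5630.0 m; Δz/H = 5630.0/8150.0 = 0.69080.
P₂ = 64.32 × exp(−0.69080) = 64.32 × 0.50117 = 32.235 kPa.

P ≈ 32.2 kPa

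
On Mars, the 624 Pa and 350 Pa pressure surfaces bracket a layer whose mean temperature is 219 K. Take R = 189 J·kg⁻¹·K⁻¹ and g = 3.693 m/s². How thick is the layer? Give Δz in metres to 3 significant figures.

Hypsometric equation: Δz = (R T̄/g) ln(P₁/P₂).
R T̄/g = 189 × 219 / 3.693 = 11208 m.
ln(624/350) = ln(1.7829) = 0.57824.
Δz = 11208 × 0.57824 = 6480.9 m.

Δz ≈ 6480 m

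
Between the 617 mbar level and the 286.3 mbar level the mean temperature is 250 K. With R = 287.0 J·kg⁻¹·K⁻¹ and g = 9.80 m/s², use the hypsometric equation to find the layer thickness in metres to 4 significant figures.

Δz ≈ 5622 m

Hypsometric equation: Δz = (R T̄/g) ln(P₁/P₂).
R T̄/g = 287.0 × 250 / 9.80 = 7321.4 m.
ln(617/286.3) = ln(2.1551) = 0.76784.
Δz = 7321.4 × 0.76784 = 5621.7 m.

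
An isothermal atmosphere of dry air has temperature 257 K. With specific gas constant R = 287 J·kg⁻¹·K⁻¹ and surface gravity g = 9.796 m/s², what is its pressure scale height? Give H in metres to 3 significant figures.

The scale height of an isothermal atmosphere is H = RT/g.
H = 287 × 257 / 9.796 = 73759/9.796 = 7529.5 m.

H ≈ 7530 m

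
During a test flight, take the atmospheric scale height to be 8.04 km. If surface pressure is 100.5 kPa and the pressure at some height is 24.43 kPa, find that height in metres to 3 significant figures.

Invert the barometric formula: z = H ln(P₀/P).
P₀/P = 100.5/24.43 = 4.1138; ln(4.1138) = 1.4143.
z = 8040.0 × 1.4143 = 11371 m.

z ≈ 11400 m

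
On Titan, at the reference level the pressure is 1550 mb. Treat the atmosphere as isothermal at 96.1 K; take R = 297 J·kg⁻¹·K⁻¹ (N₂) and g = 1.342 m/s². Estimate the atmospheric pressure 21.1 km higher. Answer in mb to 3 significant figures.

P ≈ 575 mb

Scale height: H = RT/g = 297 × 96.1 / 1.342 = 21268 m.
Barometric formula: P = P₀ exp(−z/H).
z/H = 21100/21268 = 0.99210; exp(−0.99210) = 0.37080.
P = 1550 × 0.37080 = 574.74 mb.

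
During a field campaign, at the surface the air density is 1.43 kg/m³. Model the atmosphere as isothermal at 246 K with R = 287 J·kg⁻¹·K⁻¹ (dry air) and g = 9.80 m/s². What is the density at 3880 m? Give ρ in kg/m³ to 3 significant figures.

Scale height: H = RT/g = 287 × 246 / 9.80 = 7204.3 m.
In an isothermal atmosphere, density decays like pressure: ρ = ρ₀ exp(−z/H).
z/H = 3880.0/7204.3 = 0.53857; exp(−0.53857) = 0.58358.
ρ = 1.43 × 0.58358 = 0.83452 kg/m³.

ρ ≈ 0.835 kg/m³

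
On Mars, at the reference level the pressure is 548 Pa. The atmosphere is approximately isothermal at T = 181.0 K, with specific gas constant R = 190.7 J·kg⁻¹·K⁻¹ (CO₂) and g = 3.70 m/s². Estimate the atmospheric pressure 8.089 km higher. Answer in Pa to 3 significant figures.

P ≈ 230 Pa

Scale height: H = RT/g = 190.7 × 181.0 / 3.70 = 9328.8 m.
Barometric formula: P = P₀ exp(−z/H).
z/H = 8089.0/9328.8 = 0.86710; exp(−0.86710) = 0.42017.
P = 548 × 0.42017 = 230.25 Pa.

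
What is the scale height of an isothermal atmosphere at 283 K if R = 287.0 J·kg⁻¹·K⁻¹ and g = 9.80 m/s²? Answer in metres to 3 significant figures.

H ≈ 8290 m

The scale height of an isothermal atmosphere is H = RT/g.
H = 287.0 × 283 / 9.80 = 81221/9.80 = 8287.9 m.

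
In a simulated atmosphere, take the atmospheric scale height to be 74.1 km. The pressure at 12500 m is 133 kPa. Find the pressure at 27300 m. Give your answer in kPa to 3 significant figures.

Between two levels, P₂ = P₁ exp(−Δz/H) with Δz = z₂ − z₁.
Δz = 27300 − 12500 = 14800 m; Δz/H = 14800/74100 = 0.19973.
P₂ = 133 × exp(−0.19973) = 133 × 0.81895 = 108.92 kPa.

P ≈ 109 kPa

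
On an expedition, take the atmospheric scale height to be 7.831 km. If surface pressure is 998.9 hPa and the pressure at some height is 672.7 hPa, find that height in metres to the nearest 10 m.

z ≈ 3100 m

Invert the barometric formula: z = H ln(P₀/P).
P₀/P = 998.9/672.7 = 1.4849; ln(1.4849) = 0.39535.
z = 7831.0 × 0.39535 = 3096.0 m.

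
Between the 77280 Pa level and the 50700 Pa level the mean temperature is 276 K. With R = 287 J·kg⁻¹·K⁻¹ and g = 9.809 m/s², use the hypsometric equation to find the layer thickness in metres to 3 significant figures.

Δz ≈ 3400 m

Hypsometric equation: Δz = (R T̄/g) ln(P₁/P₂).
R T̄/g = 287 × 276 / 9.809 = 8075.4 m.
ln(77280/50700) = ln(1.5243) = 0.42154.
Δz = 8075.4 × 0.42154 = 3404.1 m.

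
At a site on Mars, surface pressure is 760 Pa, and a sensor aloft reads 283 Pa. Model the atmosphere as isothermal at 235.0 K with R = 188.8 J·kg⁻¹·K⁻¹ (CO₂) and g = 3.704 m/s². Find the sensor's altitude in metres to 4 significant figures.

z ≈ 11830 m

Scale height: H = RT/g = 188.8 × 235.0 / 3.704 = 11978 m.
Invert the barometric formula: z = H ln(P₀/P).
P₀/P = 760/283 = 2.6855; ln(2.6855) = 0.98787.
z = 11978 × 0.98787 = 11833 m.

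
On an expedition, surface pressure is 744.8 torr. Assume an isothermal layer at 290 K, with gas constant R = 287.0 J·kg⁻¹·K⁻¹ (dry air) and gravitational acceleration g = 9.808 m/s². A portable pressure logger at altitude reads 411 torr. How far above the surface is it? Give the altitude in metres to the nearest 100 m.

Scale height: H = RT/g = 287.0 × 290 / 9.808 = 8485.9 m.
Invert the barometric formula: z = H ln(P₀/P).
P₀/P = 744.8/411 = 1.8122; ln(1.8122) = 0.59454.
z = 8485.9 × 0.59454 = 5045.2 m.

z ≈ 5000 m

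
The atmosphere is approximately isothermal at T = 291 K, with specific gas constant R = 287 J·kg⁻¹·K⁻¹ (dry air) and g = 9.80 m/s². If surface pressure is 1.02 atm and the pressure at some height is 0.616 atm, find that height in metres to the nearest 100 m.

Scale height: H = RT/g = 287 × 291 / 9.80 = 8522.1 m.
Invert the barometric formula: z = H ln(P₀/P).
P₀/P = 1.02/0.616 = 1.6558; ln(1.6558) = 0.50428.
z = 8522.1 × 0.50428 = 4297.5 m.

z ≈ 4300 m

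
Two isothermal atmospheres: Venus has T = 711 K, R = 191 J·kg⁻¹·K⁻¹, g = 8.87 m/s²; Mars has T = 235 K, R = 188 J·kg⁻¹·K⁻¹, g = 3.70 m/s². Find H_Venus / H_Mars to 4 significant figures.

H_Venus/H_Mars ≈ 1.282

H = RT/g for each body.
H_Venus = 191 × 711 / 8.87 = 15310 m.
H_Mars = 188 × 235 / 3.70 = 11941 m.
H_Venus/H_Mars = 15310/11941 = 1.2821.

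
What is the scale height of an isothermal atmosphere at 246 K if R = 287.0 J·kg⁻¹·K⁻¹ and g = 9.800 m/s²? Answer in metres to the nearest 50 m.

The scale height of an isothermal atmosphere is H = RT/g.
H = 287.0 × 246 / 9.800 = 70602/9.800 = 7204.3 m.

H ≈ 7200 m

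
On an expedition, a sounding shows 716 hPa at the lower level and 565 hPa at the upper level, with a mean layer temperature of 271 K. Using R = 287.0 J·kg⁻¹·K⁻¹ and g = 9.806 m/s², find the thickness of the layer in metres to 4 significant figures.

Hypsometric equation: Δz = (R T̄/g) ln(P₁/P₂).
R T̄/g = 287.0 × 271 / 9.806 = 7931.6 m.
ln(716/565) = ln(1.2673) = 0.23689.
Δz = 7931.6 × 0.23689 = 1878.9 m.

Δz ≈ 1879 m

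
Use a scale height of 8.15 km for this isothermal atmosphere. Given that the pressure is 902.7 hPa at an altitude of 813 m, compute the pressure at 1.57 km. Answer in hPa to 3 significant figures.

P ≈ 823 hPa

Between two levels, P₂ = P₁ exp(−Δz/H) with Δz = z₂ − z₁.
Δz = 1570.0 − 813.00 = 757.00 m; Δz/H = 757.00/8150.0 = 0.092883.
P₂ = 902.7 × exp(−0.092883) = 902.7 × 0.91130 = 822.63 hPa.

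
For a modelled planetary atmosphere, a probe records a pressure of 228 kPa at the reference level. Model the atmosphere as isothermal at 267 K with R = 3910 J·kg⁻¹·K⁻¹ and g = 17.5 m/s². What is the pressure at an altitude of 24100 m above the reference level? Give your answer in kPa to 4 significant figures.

Scale height: H = RT/g = 3910 × 267 / 17.5 = 59655 m.
Barometric formula: P = P₀ exp(−z/H).
z/H = 24100/59655 = 0.40399; exp(−0.40399) = 0.66765.
P = 228 × 0.66765 = 152.22 kPa.

P ≈ 152.2 kPa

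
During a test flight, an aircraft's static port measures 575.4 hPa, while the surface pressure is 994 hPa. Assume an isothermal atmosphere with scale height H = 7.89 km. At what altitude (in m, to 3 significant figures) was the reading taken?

Invert the barometric formula: z = H ln(P₀/P).
P₀/P = 994/575.4 = 1.7275; ln(1.7275) = 0.54668.
z = 7890.0 × 0.54668 = 4313.3 m.

z ≈ 4310 m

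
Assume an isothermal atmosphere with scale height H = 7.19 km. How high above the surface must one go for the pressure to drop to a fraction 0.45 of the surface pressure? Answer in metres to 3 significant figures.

Set P/P₀ = exp(−z/H) = 0.45, so z = −H ln(0.45).
−ln(0.45) = 0.79851; z = 7190.0 × 0.79851 = 5741.3 m.

z ≈ 5740 m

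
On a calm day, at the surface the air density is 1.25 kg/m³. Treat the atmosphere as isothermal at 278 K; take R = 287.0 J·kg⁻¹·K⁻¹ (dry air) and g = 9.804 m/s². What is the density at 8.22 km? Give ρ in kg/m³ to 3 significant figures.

Scale height: H = RT/g = 287.0 × 278 / 9.804 = 8138.1 m.
In an isothermal atmosphere, density decays like pressure: ρ = ρ₀ exp(−z/H).
z/H = 8220.0/8138.1 = 1.0101; exp(−1.0101) = 0.36418.
ρ = 1.25 × 0.36418 = 0.45522 kg/m³.

ρ ≈ 0.455 kg/m³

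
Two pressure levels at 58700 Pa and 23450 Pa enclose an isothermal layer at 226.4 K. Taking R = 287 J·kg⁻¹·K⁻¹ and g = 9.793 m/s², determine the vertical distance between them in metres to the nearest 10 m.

Hypsometric equation: Δz = (R T̄/g) ln(P₁/P₂).
R T̄/g = 287 × 226.4 / 9.793 = 6635.0 m.
ln(58700/23450) = ln(2.5032) = 0.91757.
Δz = 6635.0 × 0.91757 = 6088.1 m.

Δz ≈ 6090 m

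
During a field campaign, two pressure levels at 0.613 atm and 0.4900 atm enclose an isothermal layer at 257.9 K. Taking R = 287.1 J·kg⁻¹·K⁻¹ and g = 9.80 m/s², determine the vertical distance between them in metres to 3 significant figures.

Hypsometric equation: Δz = (R T̄/g) ln(P₁/P₂).
R T̄/g = 287.1 × 257.9 / 9.80 = 7555.4 m.
ln(0.613/0.4900) = ln(1.2510) = 0.22394.
Δz = 7555.4 × 0.22394 = 1692.0 m.

Δz ≈ 1690 m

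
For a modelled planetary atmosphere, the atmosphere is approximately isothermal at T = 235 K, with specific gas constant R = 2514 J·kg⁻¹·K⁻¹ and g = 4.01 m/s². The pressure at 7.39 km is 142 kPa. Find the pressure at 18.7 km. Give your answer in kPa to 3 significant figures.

P ≈ 132 kPa

Scale height: H = RT/g = 2514 × 235 / 4.01 = 147330 m.
Between two levels, P₂ = P₁ exp(−Δz/H) with Δz = z₂ − z₁.
Δz = 18700 − 7390.0 = 11310 m; Δz/H = 11310/147330 = 0.076766.
P₂ = 142 × exp(−0.076766) = 142 × 0.92611 = 131.51 kPa.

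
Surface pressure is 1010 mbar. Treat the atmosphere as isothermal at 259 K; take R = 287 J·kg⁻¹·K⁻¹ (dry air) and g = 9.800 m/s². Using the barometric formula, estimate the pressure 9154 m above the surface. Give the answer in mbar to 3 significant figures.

P ≈ 302 mbar

Scale height: H = RT/g = 287 × 259 / 9.800 = 7585.0 m.
Barometric formula: P = P₀ exp(−z/H).
z/H = 9154.0/7585.0 = 1.2069; exp(−1.2069) = 0.29912.
P = 1010 × 0.29912 = 302.11 mbar.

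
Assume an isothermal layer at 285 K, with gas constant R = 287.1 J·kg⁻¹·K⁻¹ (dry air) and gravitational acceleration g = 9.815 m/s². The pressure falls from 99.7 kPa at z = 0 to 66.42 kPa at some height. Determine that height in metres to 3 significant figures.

Scale height: H = RT/g = 287.1 × 285 / 9.815 = 8336.6 m.
Invert the barometric formula: z = H ln(P₀/P).
P₀/P = 99.7/66.42 = 1.5011; ln(1.5011) = 0.40620.
z = 8336.6 × 0.40620 = 3386.3 m.

z ≈ 3390 m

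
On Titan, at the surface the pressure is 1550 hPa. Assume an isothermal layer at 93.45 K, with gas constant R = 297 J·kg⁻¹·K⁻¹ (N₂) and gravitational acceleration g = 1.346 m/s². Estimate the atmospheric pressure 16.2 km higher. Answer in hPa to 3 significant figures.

P ≈ 707 hPa

Scale height: H = RT/g = 297 × 93.45 / 1.346 = 20620 m.
Barometric formula: P = P₀ exp(−z/H).
z/H = 16200/20620 = 0.78565; exp(−0.78565) = 0.45582.
P = 1550 × 0.45582 = 706.52 hPa.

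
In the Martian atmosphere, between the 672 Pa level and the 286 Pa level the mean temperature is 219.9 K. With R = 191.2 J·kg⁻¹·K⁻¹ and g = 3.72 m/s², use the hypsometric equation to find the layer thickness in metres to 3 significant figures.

Δz ≈ 9660 m

Hypsometric equation: Δz = (R T̄/g) ln(P₁/P₂).
R T̄/g = 191.2 × 219.9 / 3.72 = 11302 m.
ln(672/286) = ln(2.3497) = 0.85429.
Δz = 11302 × 0.85429 = 9655.2 m.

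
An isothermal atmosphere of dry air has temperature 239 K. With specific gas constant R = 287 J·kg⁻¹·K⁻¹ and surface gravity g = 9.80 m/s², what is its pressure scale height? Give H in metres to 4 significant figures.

The scale height of an isothermal atmosphere is H = RT/g.
H = 287 × 239 / 9.80 = 68593/9.80 = 6999.3 m.

H ≈ 6999 m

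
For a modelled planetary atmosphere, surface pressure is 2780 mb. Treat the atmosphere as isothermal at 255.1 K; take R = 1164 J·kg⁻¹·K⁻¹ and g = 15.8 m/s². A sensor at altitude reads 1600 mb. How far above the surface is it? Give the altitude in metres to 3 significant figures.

z ≈ 10400 m

Scale height: H = RT/g = 1164 × 255.1 / 15.8 = 18793 m.
Invert the barometric formula: z = H ln(P₀/P).
P₀/P = 2780/1600 = 1.7375; ln(1.7375) = 0.55245.
z = 18793 × 0.55245 = 10382 m.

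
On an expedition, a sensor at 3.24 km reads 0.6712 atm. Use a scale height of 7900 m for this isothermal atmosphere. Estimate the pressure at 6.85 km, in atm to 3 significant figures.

P ≈ 0.425 atm

Between two levels, P₂ = P₁ exp(−Δz/H) with Δz = z₂ − z₁.
Δz = 6850.0 − 3240.0 = 3610.0 m; Δz/H = 3610.0/7900.0 = 0.45696.
P₂ = 0.6712 × exp(−0.45696) = 0.6712 × 0.63321 = 0.42501 atm.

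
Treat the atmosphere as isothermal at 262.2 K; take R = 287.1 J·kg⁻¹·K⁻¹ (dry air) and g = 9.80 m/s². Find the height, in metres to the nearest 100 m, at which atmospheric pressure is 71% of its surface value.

z ≈ 2600 m

Scale height: H = RT/g = 287.1 × 262.2 / 9.80 = 7681.4 m.
Set P/P₀ = exp(−z/H) = 0.71, so z = −H ln(0.71).
−ln(0.71) = 0.34249; z = 7681.4 × 0.34249 = 2630.8 m.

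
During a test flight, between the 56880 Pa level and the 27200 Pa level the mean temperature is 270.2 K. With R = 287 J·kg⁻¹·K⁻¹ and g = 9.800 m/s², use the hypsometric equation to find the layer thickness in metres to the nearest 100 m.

Δz ≈ 5800 m

Hypsometric equation: Δz = (R T̄/g) ln(P₁/P₂).
R T̄/g = 287 × 270.2 / 9.800 = 7913.0 m.
ln(56880/27200) = ln(2.0912) = 0.73774.
Δz = 7913.0 × 0.73774 = 5837.7 m.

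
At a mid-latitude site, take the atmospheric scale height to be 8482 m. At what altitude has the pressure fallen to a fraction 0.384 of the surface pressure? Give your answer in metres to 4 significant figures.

Set P/P₀ = exp(−z/H) = 0.384, so z = −H ln(0.384).
−ln(0.384) = 0.95711; z = 8482.0 × 0.95711 = 8118.2 m.

z ≈ 8118 m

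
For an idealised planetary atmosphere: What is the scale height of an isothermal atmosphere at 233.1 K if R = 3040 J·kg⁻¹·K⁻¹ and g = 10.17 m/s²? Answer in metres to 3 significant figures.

H ≈ 69700 m

The scale height of an isothermal atmosphere is H = RT/g.
H = 3040 × 233.1 / 10.17 = 708620/10.17 = 69677 m.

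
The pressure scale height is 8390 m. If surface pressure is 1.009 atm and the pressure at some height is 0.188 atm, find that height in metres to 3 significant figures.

z ≈ 14100 m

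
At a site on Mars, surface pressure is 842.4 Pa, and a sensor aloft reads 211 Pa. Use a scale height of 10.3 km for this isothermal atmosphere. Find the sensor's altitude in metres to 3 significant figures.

z ≈ 14300 m

Invert the barometric formula: z = H ln(P₀/P).
P₀/P = 842.4/211 = 3.9924; ln(3.9924) = 1.3844.
z = 10300 × 1.3844 = 14259 m.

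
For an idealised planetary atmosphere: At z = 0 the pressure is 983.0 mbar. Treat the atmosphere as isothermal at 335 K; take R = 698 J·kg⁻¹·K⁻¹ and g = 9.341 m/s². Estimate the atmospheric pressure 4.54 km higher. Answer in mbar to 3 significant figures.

Scale height: H = RT/g = 698 × 335 / 9.341 = 25033 m.
Barometric formula: P = P₀ exp(−z/H).
z/H = 4540.0/25033 = 0.18136; exp(−0.18136) = 0.83414.
P = 983.0 × 0.83414 = 819.96 mbar.

P ≈ 820 mbar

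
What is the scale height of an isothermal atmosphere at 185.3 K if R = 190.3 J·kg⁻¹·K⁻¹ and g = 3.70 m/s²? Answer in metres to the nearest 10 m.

H ≈ 9530 m

The scale height of an isothermal atmosphere is H = RT/g.
H = 190.3 × 185.3 / 3.70 = 35263/3.70 = 9530.5 m.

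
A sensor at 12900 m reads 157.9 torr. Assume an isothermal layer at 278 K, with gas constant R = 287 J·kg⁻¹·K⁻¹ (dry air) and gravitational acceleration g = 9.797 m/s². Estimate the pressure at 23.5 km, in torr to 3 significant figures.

Scale height: H = RT/g = 287 × 278 / 9.797 = 8143.9 m.
Between two levels, P₂ = P₁ exp(−Δz/H) with Δz = z₂ − z₁.
Δz = 23500 − 12900 = 10600 m; Δz/H = 10600/8143.9 = 1.3016.
P₂ = 157.9 × exp(−1.3016) = 157.9 × 0.27210 = 42.965 torr.

P ≈ 43.0 torr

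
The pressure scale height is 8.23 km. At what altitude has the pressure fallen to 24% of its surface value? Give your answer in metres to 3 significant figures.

z ≈ 11700 m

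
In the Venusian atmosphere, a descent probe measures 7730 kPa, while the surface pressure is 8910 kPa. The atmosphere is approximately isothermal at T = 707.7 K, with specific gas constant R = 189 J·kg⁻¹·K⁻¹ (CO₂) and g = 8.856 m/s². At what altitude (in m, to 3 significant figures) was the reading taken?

z ≈ 2150 m

Scale height: H = RT/g = 189 × 707.7 / 8.856 = 15103 m.
Invert the barometric formula: z = H ln(P₀/P).
P₀/P = 8910/7730 = 1.1527; ln(1.1527) = 0.14211.
z = 15103 × 0.14211 = 2146.3 m.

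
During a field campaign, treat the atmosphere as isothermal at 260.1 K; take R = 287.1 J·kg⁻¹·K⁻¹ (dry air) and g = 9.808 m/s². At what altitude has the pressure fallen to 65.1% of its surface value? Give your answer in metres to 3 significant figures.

Scale height: H = RT/g = 287.1 × 260.1 / 9.808 = 7613.7 m.
Set P/P₀ = exp(−z/H) = 0.651, so z = −H ln(0.651).
−ln(0.651) = 0.42925; z = 7613.7 × 0.42925 = 3268.2 m.

z ≈ 3270 m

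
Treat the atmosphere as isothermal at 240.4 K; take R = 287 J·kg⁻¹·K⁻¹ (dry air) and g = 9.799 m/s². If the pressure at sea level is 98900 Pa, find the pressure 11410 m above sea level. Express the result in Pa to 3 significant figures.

Scale height: H = RT/g = 287 × 240.4 / 9.799 = 7041.0 m.
Barometric formula: P = P₀ exp(−z/H).
z/H = 11410/7041.0 = 1.6205; exp(−1.6205) = 0.19780.
P = 98900 × 0.19780 = 19562 Pa.

P ≈ 19600 Pa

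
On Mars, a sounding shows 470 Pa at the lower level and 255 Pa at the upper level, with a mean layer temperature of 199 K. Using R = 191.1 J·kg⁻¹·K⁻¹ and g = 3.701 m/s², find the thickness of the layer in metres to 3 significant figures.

Hypsometric equation: Δz = (R T̄/g) ln(P₁/P₂).
R T̄/g = 191.1 × 199 / 3.701 = 10275 m.
ln(470/255) = ln(1.8431) = 0.61145.
Δz = 10275 × 0.61145 = 6282.6 m.

Δz ≈ 6280 m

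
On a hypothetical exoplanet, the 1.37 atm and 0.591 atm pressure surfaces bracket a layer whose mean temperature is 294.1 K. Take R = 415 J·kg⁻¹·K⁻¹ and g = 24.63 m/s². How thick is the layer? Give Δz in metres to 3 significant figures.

Hypsometric equation: Δz = (R T̄/g) ln(P₁/P₂).
R T̄/g = 415 × 294.1 / 24.63 = 4955.4 m.
ln(1.37/0.591) = ln(2.3181) = 0.84075.
Δz = 4955.4 × 0.84075 = 4166.3 m.

Δz ≈ 4170 m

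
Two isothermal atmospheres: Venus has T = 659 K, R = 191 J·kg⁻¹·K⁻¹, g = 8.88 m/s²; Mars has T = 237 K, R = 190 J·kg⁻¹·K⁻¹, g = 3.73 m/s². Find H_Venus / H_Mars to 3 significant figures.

H = RT/g for each body.
H_Venus = 191 × 659 / 8.88 = 14174 m.
H_Mars = 190 × 237 / 3.73 = 12072 m.
H_Venus/H_Mars = 14174/12072 = 1.1741.

H_Venus/H_Mars ≈ 1.17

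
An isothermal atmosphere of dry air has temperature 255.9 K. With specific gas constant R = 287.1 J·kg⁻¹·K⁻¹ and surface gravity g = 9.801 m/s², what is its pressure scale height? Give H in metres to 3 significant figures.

The scale height of an isothermal atmosphere is H = RT/g.
H = 287.1 × 255.9 / 9.801 = 73469/9.801 = 7496.1 m.

H ≈ 7500 m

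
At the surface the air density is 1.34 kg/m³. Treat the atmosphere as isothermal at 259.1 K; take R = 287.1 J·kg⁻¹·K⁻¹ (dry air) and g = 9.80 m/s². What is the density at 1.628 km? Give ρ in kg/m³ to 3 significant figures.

Scale height: H = RT/g = 287.1 × 259.1 / 9.80 = 7590.6 m.
In an isothermal atmosphere, density decays like pressure: ρ = ρ₀ exp(−z/H).
z/H = 1628.0/7590.6 = 0.21448; exp(−0.21448) = 0.80696.
ρ = 1.34 × 0.80696 = 1.0813 kg/m³.

ρ ≈ 1.08 kg/m³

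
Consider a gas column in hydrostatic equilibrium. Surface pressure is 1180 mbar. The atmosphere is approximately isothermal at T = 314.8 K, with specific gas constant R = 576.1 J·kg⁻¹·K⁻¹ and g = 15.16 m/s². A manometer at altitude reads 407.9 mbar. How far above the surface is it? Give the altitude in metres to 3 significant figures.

Scale height: H = RT/g = 576.1 × 314.8 / 15.16 = 11963 m.
Invert the barometric formula: z = H ln(P₀/P).
P₀/P = 1180/407.9 = 2.8929; ln(2.8929) = 1.0623.
z = 11963 × 1.0623 = 12708 m.

z ≈ 12700 m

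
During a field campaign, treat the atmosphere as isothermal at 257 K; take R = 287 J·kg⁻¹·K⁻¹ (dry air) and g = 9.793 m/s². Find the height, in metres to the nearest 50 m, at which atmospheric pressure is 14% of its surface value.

Scale height: H = RT/g = 287 × 257 / 9.793 = 7531.8 m.
Set P/P₀ = exp(−z/H) = 0.14, so z = −H ln(0.14).
−ln(0.14) = 1.9661; z = 7531.8 × 1.9661 = 14808 m.

z ≈ 14800 m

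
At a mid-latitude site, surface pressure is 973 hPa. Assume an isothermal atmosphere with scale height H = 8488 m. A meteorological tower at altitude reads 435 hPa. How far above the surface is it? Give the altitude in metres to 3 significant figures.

z ≈ 6830 m

Invert the barometric formula: z = H ln(P₀/P).
P₀/P = 973/435 = 2.2368; ln(2.2368) = 0.80505.
z = 8488.0 × 0.80505 = 6833.3 m.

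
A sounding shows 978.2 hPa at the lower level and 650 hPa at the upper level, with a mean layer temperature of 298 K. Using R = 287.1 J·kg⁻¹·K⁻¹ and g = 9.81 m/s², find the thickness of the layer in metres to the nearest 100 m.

Hypsometric equation: Δz = (R T̄/g) ln(P₁/P₂).
R T̄/g = 287.1 × 298 / 9.81 = 8721.3 m.
ln(978.2/650) = ln(1.5049) = 0.40873.
Δz = 8721.3 × 0.40873 = 3564.7 m.

Δz ≈ 3600 m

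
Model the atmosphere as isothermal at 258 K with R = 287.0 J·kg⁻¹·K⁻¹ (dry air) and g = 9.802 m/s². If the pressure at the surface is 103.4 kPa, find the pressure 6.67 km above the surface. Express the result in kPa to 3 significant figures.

P ≈ 42.8 kPa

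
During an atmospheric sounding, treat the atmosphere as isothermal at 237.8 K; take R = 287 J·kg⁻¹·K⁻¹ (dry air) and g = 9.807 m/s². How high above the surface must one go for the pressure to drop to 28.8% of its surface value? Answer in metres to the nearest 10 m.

Scale height: H = RT/g = 287 × 237.8 / 9.807 = 6959.2 m.
Set P/P₀ = exp(−z/H) = 0.288, so z = −H ln(0.288).
−ln(0.288) = 1.2448; z = 6959.2 × 1.2448 = 8662.8 m.

z ≈ 8660 m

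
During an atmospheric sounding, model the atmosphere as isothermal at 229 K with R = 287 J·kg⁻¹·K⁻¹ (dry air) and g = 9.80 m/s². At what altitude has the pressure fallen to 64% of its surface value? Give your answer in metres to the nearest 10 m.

z ≈ 2990 m

Scale height: H = RT/g = 287 × 229 / 9.80 = 6706.4 m.
Set P/P₀ = exp(−z/H) = 0.64, so z = −H ln(0.64).
−ln(0.64) = 0.44629; z = 6706.4 × 0.44629 = 2993.0 m.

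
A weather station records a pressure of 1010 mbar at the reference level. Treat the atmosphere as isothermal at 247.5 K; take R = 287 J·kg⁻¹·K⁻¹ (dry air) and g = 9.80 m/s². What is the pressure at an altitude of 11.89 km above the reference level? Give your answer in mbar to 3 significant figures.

P ≈ 196 mbar

Scale height: H = RT/g = 287 × 247.5 / 9.80 = 7248.2 m.
Barometric formula: P = P₀ exp(−z/H).
z/H = 11890/7248.2 = 1.6404; exp(−1.6404) = 0.19390.
P = 1010 × 0.19390 = 195.84 mbar.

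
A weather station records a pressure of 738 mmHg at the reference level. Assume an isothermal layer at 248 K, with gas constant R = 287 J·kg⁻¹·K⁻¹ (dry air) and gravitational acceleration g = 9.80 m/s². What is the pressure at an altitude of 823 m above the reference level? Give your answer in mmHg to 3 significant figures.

Scale height: H = RT/g = 287 × 248 / 9.80 = 7262.9 m.
Barometric formula: P = P₀ exp(−z/H).
z/H = 823.00/7262.9 = 0.11332; exp(−0.11332) = 0.89286.
P = 738 × 0.89286 = 658.93 mmHg.

P ≈ 659 mmHg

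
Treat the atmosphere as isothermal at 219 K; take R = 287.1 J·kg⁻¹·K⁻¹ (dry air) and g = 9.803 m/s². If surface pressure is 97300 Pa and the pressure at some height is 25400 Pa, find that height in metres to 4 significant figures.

Scale height: H = RT/g = 287.1 × 219 / 9.803 = 6413.8 m.
Invert the barometric formula: z = H ln(P₀/P).
P₀/P = 97300/25400 = 3.8307; ln(3.8307) = 1.3430.
z = 6413.8 × 1.3430 = 8613.7 m.

z ≈ 8614 m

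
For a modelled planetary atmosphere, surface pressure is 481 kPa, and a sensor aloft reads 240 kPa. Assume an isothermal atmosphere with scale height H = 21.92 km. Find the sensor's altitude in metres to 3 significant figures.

z ≈ 15200 m

Invert the barometric formula: z = H ln(P₀/P).
P₀/P = 481/240 = 2.0042; ln(2.0042) = 0.69524.
z = 21920 × 0.69524 = 15240 m.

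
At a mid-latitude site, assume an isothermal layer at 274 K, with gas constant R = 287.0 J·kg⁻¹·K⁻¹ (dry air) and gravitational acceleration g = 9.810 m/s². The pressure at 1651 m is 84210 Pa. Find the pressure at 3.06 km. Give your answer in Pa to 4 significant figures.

Scale height: H = RT/g = 287.0 × 274 / 9.810 = 8016.1 m.
Between two levels, P₂ = P₁ exp(−Δz/H) with Δz = z₂ − z₁.
Δz = 3060.0 − 1651.0 = 1409.0 m; Δz/H = 1409.0/8016.1 = 0.17577.
P₂ = 84210 × exp(−0.17577) = 84210 × 0.83881 = 70636 Pa.

P ≈ 70640 Pa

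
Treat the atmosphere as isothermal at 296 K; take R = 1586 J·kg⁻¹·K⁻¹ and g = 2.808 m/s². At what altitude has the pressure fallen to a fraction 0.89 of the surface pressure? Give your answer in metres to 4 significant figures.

Scale height: H = RT/g = 1586 × 296 / 2.808 = 167190 m.
Set P/P₀ = exp(−z/H) = 0.89, so z = −H ln(0.89).
−ln(0.89) = 0.11653; z = 167190 × 0.11653 = 19483 m.

z ≈ 19480 m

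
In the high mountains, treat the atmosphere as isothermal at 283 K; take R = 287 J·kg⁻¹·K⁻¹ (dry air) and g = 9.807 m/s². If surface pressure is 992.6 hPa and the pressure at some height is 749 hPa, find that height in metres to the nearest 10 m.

z ≈ 2330 m

Scale height: H = RT/g = 287 × 283 / 9.807 = 8281.9 m.
Invert the barometric formula: z = H ln(P₀/P).
P₀/P = 992.6/749 = 1.3252; ln(1.3252) = 0.28156.
z = 8281.9 × 0.28156 = 2331.9 m.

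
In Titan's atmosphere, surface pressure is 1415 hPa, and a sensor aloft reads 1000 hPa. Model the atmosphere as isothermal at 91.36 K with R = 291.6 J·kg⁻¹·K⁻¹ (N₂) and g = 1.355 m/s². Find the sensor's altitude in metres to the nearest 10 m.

z ≈ 6820 m

Scale height: H = RT/g = 291.6 × 91.36 / 1.355 = 19661 m.
Invert the barometric formula: z = H ln(P₀/P).
P₀/P = 1415/1000 = 1.4150; ln(1.4150) = 0.34713.
z = 19661 × 0.34713 = 6824.9 m.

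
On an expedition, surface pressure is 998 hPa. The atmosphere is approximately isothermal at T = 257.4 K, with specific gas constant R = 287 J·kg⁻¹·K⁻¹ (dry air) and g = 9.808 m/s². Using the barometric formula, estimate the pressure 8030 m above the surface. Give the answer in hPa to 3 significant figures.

P ≈ 344 hPa

Scale height: H = RT/g = 287 × 257.4 / 9.808 = 7532.0 m.
Barometric formula: P = P₀ exp(−z/H).
z/H = 8030.0/7532.0 = 1.0661; exp(−1.0661) = 0.34435.
P = 998 × 0.34435 = 343.66 hPa.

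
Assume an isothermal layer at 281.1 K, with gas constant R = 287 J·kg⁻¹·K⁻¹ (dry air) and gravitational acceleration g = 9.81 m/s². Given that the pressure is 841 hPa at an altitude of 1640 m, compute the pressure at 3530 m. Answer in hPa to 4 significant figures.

Scale height: H = RT/g = 287 × 281.1 / 9.81 = 8223.8 m.
Between two levels, P₂ = P₁ exp(−Δz/H) with Δz = z₂ − z₁.
Δz = 3530.0 − 1640.0 = 1890.0 m; Δz/H = 1890.0/8223.8 = 0.22982.
P₂ = 841 × exp(−0.22982) = 841 × 0.79468 = 668.33 hPa.

P ≈ 668.3 hPa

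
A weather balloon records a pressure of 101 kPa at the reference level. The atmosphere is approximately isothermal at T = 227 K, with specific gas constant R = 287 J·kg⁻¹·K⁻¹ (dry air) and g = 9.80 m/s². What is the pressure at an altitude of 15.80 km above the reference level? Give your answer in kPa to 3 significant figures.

P ≈ 9.38 kPa

Scale height: H = RT/g = 287 × 227 / 9.80 = 6647.9 m.
Barometric formula: P = P₀ exp(−z/H).
z/H = 15800/6647.9 = 2.3767; exp(−2.3767) = 0.092856.
P = 101 × 0.092856 = 9.3785 kPa.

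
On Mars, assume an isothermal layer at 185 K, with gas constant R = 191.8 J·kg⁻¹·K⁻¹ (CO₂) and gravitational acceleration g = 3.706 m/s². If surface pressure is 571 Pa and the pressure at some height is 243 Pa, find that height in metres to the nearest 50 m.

Scale height: H = RT/g = 191.8 × 185 / 3.706 = 9574.5 m.
Invert the barometric formula: z = H ln(P₀/P).
P₀/P = 571/243 = 2.3498; ln(2.3498) = 0.85433.
z = 9574.5 × 0.85433 = 8179.8 m.

z ≈ 8200 m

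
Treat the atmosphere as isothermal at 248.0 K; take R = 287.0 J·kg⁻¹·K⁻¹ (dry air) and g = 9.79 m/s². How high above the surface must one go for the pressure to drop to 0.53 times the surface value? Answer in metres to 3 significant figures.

z ≈ 4620 m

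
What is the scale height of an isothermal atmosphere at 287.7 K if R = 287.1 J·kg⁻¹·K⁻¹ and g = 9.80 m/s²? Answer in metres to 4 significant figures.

H ≈ 8428 m

The scale height of an isothermal atmosphere is H = RT/g.
H = 287.1 × 287.7 / 9.80 = 82599/9.80 = 8428.5 m.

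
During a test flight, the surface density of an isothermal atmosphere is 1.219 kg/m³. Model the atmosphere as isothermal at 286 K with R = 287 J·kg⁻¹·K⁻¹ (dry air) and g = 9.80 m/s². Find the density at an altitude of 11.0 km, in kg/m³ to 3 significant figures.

Scale height: H = RT/g = 287 × 286 / 9.80 = 8375.7 m.
In an isothermal atmosphere, density decays like pressure: ρ = ρ₀ exp(−z/H).
z/H = 11000/8375.7 = 1.3133; exp(−1.3133) = 0.26893.
ρ = 1.219 × 0.26893 = 0.32783 kg/m³.

ρ ≈ 0.328 kg/m³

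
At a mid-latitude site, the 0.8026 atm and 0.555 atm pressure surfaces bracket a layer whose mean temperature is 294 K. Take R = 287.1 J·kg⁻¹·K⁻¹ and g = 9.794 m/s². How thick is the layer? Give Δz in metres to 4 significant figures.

Δz ≈ 3179 m

Hypsometric equation: Δz = (R T̄/g) ln(P₁/P₂).
R T̄/g = 287.1 × 294 / 9.794 = 8618.3 m.
ln(0.8026/0.555) = ln(1.4461) = 0.36887.
Δz = 8618.3 × 0.36887 = 3179.0 m.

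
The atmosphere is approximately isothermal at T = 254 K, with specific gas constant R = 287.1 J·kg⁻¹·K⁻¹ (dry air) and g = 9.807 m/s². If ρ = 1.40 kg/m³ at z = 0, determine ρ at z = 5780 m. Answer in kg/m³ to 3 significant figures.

Scale height: H = RT/g = 287.1 × 254 / 9.807 = 7435.9 m.
In an isothermal atmosphere, density decays like pressure: ρ = ρ₀ exp(−z/H).
z/H = 5780.0/7435.9 = 0.77731; exp(−0.77731) = 0.45964.
ρ = 1.40 × 0.45964 = 0.64350 kg/m³.

ρ ≈ 0.643 kg/m³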